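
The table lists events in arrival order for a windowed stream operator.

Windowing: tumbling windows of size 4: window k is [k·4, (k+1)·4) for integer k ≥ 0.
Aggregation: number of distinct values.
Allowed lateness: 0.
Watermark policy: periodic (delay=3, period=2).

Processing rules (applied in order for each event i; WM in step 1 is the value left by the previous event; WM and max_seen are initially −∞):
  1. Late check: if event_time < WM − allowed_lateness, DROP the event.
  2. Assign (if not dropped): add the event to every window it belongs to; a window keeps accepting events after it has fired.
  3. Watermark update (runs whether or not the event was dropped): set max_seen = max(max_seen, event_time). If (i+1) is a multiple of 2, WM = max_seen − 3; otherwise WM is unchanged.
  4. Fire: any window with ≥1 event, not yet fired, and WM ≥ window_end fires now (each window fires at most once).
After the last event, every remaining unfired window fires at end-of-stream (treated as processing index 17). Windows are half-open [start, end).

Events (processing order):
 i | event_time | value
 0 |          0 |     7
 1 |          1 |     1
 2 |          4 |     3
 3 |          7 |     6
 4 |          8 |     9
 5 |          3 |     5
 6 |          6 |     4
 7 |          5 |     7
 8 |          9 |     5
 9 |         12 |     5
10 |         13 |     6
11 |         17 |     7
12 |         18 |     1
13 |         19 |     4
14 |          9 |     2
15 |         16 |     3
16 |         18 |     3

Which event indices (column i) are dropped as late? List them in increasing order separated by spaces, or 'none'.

i=0 t=0 v=7: → [0,4); WM=−∞
i=1 t=1 v=1: → [0,4); WM=-2
i=2 t=4 v=3: → [4,8); WM=-2
i=3 t=7 v=6: → [4,8); WM=4; [0,4) fires=2
i=4 t=8 v=9: → [8,12); WM=4
i=5 t=3 v=5: DROP (t<4-0); WM=5
i=6 t=6 v=4: → [4,8); WM=5
i=7 t=5 v=7: → [4,8); WM=5
i=8 t=9 v=5: → [8,12); WM=5
i=9 t=12 v=5: → [12,16); WM=9; [4,8) fires=4
i=10 t=13 v=6: → [12,16); WM=9
i=11 t=17 v=7: → [16,20); WM=14; [8,12) fires=2
i=12 t=18 v=1: → [16,20); WM=14
i=13 t=19 v=4: → [16,20); WM=16; [12,16) fires=2
i=14 t=9 v=2: DROP (t<16-0); WM=16
i=15 t=16 v=3: → [16,20); WM=16
i=16 t=18 v=3: → [16,20); WM=16

5 14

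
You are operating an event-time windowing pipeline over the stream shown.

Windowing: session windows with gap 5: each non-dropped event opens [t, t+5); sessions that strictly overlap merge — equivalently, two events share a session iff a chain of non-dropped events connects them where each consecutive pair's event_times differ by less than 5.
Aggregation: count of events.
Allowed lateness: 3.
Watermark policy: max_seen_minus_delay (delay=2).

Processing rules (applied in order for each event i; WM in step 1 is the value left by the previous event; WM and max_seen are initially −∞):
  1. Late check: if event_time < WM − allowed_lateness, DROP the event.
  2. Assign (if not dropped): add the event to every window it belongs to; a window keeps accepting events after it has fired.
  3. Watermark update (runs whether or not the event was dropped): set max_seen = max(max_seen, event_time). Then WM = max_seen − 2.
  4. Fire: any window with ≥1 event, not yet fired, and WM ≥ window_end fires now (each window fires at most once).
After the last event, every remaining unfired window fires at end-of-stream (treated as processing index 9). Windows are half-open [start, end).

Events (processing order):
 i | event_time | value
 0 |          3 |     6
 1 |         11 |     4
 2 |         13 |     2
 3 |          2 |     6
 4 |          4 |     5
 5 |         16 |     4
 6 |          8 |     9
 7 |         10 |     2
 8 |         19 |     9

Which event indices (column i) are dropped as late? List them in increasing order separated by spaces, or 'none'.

3 4 6 7

i=0 t=3 v=6: → [3,8); WM=1
i=1 t=11 v=4: → [11,16); WM=9
i=2 t=13 v=2: → [11,18); WM=11
i=3 t=2 v=6: DROP (t<11-3); WM=11
i=4 t=4 v=5: DROP (t<11-3); WM=11
i=5 t=16 v=4: → [11,21); WM=14
i=6 t=8 v=9: DROP (t<14-3); WM=14
i=7 t=10 v=2: DROP (t<14-3); WM=14
i=8 t=19 v=9: → [11,24); WM=17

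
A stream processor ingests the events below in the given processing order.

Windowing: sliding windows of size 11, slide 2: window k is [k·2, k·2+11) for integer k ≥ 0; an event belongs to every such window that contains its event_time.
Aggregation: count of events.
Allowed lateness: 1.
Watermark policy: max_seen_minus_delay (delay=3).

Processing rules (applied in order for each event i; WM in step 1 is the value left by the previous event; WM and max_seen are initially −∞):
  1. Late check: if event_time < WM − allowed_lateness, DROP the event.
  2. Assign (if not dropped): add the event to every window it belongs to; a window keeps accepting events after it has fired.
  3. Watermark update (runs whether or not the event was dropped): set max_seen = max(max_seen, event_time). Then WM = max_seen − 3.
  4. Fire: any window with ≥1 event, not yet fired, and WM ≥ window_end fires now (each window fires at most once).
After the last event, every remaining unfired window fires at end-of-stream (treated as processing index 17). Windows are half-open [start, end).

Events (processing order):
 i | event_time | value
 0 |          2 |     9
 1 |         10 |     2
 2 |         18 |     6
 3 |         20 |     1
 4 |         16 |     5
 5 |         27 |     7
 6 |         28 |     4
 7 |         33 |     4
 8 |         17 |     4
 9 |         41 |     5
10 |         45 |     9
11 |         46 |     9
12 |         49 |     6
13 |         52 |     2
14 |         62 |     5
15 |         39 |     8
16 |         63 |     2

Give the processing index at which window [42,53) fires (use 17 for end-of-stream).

14

i=0 t=2 v=9: → [2,13),[0,11); WM=-1
i=1 t=10 v=2: → [10,21),[8,19),[6,17),[4,15),[2,13),[0,11); WM=7
i=2 t=18 v=6: → [18,29),[16,27),[14,25),[12,23),[10,21),[8,19); WM=15; [0,11) fires=2 [2,13) fires=2 [4,15) fires=1
i=3 t=20 v=1: → [20,31),[18,29),[16,27),[14,25),[12,23),[10,21); WM=17; [6,17) fires=1
i=4 t=16 v=5: → [16,27),[14,25),[12,23),[10,21),[8,19),[6,17); WM=17
i=5 t=27 v=7: → [26,37),[24,35),[22,33),[20,31),[18,29); WM=24; [8,19) fires=3 [10,21) fires=4 [12,23) fires=3
i=6 t=28 v=4: → [28,39),[26,37),[24,35),[22,33),[20,31),[18,29); WM=25; [14,25) fires=3
i=7 t=33 v=4: → [32,43),[30,41),[28,39),[26,37),[24,35); WM=30; [16,27) fires=3 [18,29) fires=4
i=8 t=17 v=4: DROP (t<30-1); WM=30
i=9 t=41 v=5: → [40,51),[38,49),[36,47),[34,45),[32,43); WM=38; [20,31) fires=3 [22,33) fires=2 [24,35) fires=3 [26,37) fires=3
i=10 t=45 v=9: → [44,55),[42,53),[40,51),[38,49),[36,47); WM=42; [28,39) fires=2 [30,41) fires=1
i=11 t=46 v=9: → [46,57),[44,55),[42,53),[40,51),[38,49),[36,47); WM=43; [32,43) fires=2
i=12 t=49 v=6: → [48,59),[46,57),[44,55),[42,53),[40,51); WM=46; [34,45) fires=1
i=13 t=52 v=2: → [52,63),[50,61),[48,59),[46,57),[44,55),[42,53); WM=49; [36,47) fires=3 [38,49) fires=3
i=14 t=62 v=5: → [62,73),[60,71),[58,69),[56,67),[54,65),[52,63); WM=59; [40,51) fires=4 [42,53) fires=4 [44,55) fires=4 [46,57) fires=3 [48,59) fires=2
i=15 t=39 v=8: DROP (t<59-1); WM=59
i=16 t=63 v=2: → [62,73),[60,71),[58,69),[56,67),[54,65); WM=60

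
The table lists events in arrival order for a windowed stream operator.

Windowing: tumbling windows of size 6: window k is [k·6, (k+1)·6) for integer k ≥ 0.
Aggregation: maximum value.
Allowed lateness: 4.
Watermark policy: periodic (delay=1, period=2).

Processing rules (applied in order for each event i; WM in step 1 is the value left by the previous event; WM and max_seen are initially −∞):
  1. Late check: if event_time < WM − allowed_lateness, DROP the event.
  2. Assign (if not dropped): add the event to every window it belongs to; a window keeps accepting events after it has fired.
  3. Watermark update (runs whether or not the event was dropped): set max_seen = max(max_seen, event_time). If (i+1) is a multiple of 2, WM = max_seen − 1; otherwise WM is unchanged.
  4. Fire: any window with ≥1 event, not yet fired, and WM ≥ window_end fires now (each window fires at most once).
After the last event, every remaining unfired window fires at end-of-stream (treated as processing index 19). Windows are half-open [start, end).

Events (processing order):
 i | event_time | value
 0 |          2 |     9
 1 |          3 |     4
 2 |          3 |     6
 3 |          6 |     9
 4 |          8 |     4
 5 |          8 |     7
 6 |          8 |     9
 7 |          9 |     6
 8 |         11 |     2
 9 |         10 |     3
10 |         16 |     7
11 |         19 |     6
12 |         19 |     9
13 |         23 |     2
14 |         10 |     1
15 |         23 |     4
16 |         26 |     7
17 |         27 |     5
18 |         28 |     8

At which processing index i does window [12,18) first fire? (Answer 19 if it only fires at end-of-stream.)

11

i=0 t=2 v=9: → [0,6); WM=−∞
i=1 t=3 v=4: → [0,6); WM=2
i=2 t=3 v=6: → [0,6); WM=2
i=3 t=6 v=9: → [6,12); WM=5
i=4 t=8 v=4: → [6,12); WM=5
i=5 t=8 v=7: → [6,12); WM=7; [0,6) fires=9
i=6 t=8 v=9: → [6,12); WM=7
i=7 t=9 v=6: → [6,12); WM=8
i=8 t=11 v=2: → [6,12); WM=8
i=9 t=10 v=3: → [6,12); WM=10
i=10 t=16 v=7: → [12,18); WM=10
i=11 t=19 v=6: → [18,24); WM=18; [6,12) fires=9 [12,18) fires=7
i=12 t=19 v=9: → [18,24); WM=18
i=13 t=23 v=2: → [18,24); WM=22
i=14 t=10 v=1: DROP (t<22-4); WM=22
i=15 t=23 v=4: → [18,24); WM=22
i=16 t=26 v=7: → [24,30); WM=22
i=17 t=27 v=5: → [24,30); WM=26; [18,24) fires=9
i=18 t=28 v=8: → [24,30); WM=26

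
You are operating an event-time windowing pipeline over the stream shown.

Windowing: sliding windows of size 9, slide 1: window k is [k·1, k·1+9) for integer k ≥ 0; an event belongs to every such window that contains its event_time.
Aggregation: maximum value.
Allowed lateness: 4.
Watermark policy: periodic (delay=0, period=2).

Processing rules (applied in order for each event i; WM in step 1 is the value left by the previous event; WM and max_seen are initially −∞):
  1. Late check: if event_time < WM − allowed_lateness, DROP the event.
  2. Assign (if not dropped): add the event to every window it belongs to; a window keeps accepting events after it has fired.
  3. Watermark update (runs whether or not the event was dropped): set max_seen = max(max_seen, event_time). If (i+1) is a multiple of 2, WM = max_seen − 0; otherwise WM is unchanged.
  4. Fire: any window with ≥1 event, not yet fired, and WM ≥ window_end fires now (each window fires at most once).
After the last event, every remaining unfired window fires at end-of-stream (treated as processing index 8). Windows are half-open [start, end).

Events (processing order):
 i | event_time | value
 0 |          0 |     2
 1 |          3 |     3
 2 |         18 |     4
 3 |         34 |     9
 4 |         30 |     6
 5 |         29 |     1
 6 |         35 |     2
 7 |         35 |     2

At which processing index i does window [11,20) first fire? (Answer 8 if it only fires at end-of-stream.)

3

i=0 t=0 v=2: → [0,9); WM=−∞
i=1 t=3 v=3: → [3,12),[2,11),[1,10),[0,9); WM=3
i=2 t=18 v=4: → [18,27),[17,26),[16,25),[15,24),[14,23),[13,22),[12,21),[11,20),[10,19); WM=3
i=3 t=34 v=9: → [34,43),[33,42),[32,41),[31,40),[30,39),[29,38),[28,37),[27,36),[26,35); WM=34; [0,9) fires=3 [1,10) fires=3 [2,11) fires=3 [3,12) fires=3 [10,19) fires=4 [11,20) fires=4 [12,21) fires=4 [13,22) fires=4 [14,23) fires=4 [15,24) fires=4 [16,25) fires=4 [17,26) fires=4 [18,27) fires=4
i=4 t=30 v=6: → [30,39),[29,38),[28,37),[27,36),[26,35),[25,34),[24,33),[23,32),[22,31); WM=34; [22,31) fires=6 [23,32) fires=6 [24,33) fires=6 [25,34) fires=6
i=5 t=29 v=1: DROP (t<34-4); WM=34
i=6 t=35 v=2: → [35,44),[34,43),[33,42),[32,41),[31,40),[30,39),[29,38),[28,37),[27,36); WM=34
i=7 t=35 v=2: → [35,44),[34,43),[33,42),[32,41),[31,40),[30,39),[29,38),[28,37),[27,36); WM=35; [26,35) fires=9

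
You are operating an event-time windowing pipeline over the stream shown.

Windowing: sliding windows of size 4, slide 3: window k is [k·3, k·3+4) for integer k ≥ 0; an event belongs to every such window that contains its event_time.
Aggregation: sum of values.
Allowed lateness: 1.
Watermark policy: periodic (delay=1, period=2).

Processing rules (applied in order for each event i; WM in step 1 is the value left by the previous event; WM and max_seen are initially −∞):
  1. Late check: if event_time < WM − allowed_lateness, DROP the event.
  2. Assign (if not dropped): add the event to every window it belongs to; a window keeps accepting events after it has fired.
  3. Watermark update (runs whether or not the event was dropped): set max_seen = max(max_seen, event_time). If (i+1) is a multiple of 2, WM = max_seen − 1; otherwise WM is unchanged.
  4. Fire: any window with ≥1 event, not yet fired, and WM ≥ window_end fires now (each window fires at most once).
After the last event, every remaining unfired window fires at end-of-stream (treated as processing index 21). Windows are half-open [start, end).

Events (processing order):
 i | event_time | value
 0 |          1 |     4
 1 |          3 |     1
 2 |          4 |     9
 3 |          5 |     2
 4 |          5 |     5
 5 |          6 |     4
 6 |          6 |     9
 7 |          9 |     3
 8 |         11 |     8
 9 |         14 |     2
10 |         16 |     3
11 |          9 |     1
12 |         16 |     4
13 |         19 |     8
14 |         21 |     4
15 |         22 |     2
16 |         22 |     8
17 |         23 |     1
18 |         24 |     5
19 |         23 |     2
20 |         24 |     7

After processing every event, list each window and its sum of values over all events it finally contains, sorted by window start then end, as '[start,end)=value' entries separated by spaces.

i=0 t=1 v=4: → [0,4); WM=−∞
i=1 t=3 v=1: → [3,7),[0,4); WM=2
i=2 t=4 v=9: → [3,7); WM=2
i=3 t=5 v=2: → [3,7); WM=4; [0,4) fires=5
i=4 t=5 v=5: → [3,7); WM=4
i=5 t=6 v=4: → [6,10),[3,7); WM=5
i=6 t=6 v=9: → [6,10),[3,7); WM=5
i=7 t=9 v=3: → [9,13),[6,10); WM=8; [3,7) fires=30
i=8 t=11 v=8: → [9,13); WM=8
i=9 t=14 v=2: → [12,16); WM=13; [6,10) fires=16 [9,13) fires=11
i=10 t=16 v=3: → [15,19); WM=13
i=11 t=9 v=1: DROP (t<13-1); WM=15
i=12 t=16 v=4: → [15,19); WM=15
i=13 t=19 v=8: → [18,22); WM=18; [12,16) fires=2
i=14 t=21 v=4: → [21,25),[18,22); WM=18
i=15 t=22 v=2: → [21,25); WM=21; [15,19) fires=7
i=16 t=22 v=8: → [21,25); WM=21
i=17 t=23 v=1: → [21,25); WM=22; [18,22) fires=12
i=18 t=24 v=5: → [24,28),[21,25); WM=22
i=19 t=23 v=2: → [21,25); WM=23
i=20 t=24 v=7: → [24,28),[21,25); WM=23

[0,4)=5 [3,7)=30 [6,10)=16 [9,13)=11 [12,16)=2 [15,19)=7 [18,22)=12 [21,25)=29 [24,28)=12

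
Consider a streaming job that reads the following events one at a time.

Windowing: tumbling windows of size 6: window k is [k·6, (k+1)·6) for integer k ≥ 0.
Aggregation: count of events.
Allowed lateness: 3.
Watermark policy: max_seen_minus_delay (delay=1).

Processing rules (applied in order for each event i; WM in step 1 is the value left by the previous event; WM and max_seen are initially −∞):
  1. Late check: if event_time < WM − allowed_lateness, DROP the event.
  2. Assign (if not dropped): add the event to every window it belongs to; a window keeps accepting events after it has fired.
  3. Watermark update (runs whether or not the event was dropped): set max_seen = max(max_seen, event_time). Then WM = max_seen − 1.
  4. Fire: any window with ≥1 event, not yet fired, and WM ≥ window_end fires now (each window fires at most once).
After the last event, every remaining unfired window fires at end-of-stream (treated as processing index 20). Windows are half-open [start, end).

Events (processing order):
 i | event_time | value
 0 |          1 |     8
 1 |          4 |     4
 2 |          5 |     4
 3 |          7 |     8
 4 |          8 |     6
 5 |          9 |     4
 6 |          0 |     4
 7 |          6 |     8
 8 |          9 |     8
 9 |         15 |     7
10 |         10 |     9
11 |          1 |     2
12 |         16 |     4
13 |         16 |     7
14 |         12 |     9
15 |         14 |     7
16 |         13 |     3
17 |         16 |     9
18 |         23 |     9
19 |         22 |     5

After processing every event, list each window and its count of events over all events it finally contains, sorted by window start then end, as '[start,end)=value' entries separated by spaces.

i=0 t=1 v=8: → [0,6); WM=0
i=1 t=4 v=4: → [0,6); WM=3
i=2 t=5 v=4: → [0,6); WM=4
i=3 t=7 v=8: → [6,12); WM=6; [0,6) fires=3
i=4 t=8 v=6: → [6,12); WM=7
i=5 t=9 v=4: → [6,12); WM=8
i=6 t=0 v=4: DROP (t<8-3); WM=8
i=7 t=6 v=8: → [6,12); WM=8
i=8 t=9 v=8: → [6,12); WM=8
i=9 t=15 v=7: → [12,18); WM=14; [6,12) fires=5
i=10 t=10 v=9: DROP (t<14-3); WM=14
i=11 t=1 v=2: DROP (t<14-3); WM=14
i=12 t=16 v=4: → [12,18); WM=15
i=13 t=16 v=7: → [12,18); WM=15
i=14 t=12 v=9: → [12,18); WM=15
i=15 t=14 v=7: → [12,18); WM=15
i=16 t=13 v=3: → [12,18); WM=15
i=17 t=16 v=9: → [12,18); WM=15
i=18 t=23 v=9: → [18,24); WM=22; [12,18) fires=7
i=19 t=22 v=5: → [18,24); WM=22

[0,6)=3 [6,12)=5 [12,18)=7 [18,24)=2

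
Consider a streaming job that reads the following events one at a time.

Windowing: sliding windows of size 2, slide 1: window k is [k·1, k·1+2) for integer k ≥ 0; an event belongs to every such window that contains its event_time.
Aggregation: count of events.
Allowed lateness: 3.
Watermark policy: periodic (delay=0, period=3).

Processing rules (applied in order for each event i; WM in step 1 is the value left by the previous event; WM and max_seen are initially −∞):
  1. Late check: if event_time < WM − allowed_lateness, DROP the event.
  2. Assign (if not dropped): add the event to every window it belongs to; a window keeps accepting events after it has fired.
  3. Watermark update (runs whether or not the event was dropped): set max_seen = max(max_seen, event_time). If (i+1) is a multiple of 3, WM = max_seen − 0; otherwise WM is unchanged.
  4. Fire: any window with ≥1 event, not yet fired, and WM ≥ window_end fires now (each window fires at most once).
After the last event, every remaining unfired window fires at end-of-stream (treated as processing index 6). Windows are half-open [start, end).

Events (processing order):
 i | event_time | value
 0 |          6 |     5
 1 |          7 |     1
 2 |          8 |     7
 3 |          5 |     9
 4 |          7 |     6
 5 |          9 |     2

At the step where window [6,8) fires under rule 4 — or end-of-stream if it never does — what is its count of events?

i=0 t=6 v=5: → [6,8),[5,7); WM=−∞
i=1 t=7 v=1: → [7,9),[6,8); WM=−∞
i=2 t=8 v=7: → [8,10),[7,9); WM=8; [5,7) fires=1 [6,8) fires=2
i=3 t=5 v=9: → [5,7),[4,6); WM=8; [4,6) fires=1
i=4 t=7 v=6: → [7,9),[6,8); WM=8
i=5 t=9 v=2: → [9,11),[8,10); WM=9; [7,9) fires=3

2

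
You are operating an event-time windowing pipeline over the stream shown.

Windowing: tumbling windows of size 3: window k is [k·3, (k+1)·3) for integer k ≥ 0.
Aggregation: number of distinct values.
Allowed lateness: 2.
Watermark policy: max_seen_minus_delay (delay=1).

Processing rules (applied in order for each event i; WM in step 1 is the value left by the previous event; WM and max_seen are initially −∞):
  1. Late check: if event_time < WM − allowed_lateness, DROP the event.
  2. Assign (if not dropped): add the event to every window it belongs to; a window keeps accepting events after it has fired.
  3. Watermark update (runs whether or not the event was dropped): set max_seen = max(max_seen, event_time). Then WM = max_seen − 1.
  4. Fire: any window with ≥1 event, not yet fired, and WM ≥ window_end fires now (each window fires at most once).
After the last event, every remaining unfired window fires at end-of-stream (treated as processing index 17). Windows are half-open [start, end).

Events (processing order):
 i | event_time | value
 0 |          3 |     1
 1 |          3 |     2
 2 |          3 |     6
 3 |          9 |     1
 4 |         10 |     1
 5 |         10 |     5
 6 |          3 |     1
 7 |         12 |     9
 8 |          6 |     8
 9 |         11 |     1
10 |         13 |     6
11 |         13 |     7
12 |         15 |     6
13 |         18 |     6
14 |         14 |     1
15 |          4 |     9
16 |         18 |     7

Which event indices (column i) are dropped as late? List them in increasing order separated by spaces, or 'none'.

i=0 t=3 v=1: → [3,6); WM=2
i=1 t=3 v=2: → [3,6); WM=2
i=2 t=3 v=6: → [3,6); WM=2
i=3 t=9 v=1: → [9,12); WM=8; [3,6) fires=3
i=4 t=10 v=1: → [9,12); WM=9
i=5 t=10 v=5: → [9,12); WM=9
i=6 t=3 v=1: DROP (t<9-2); WM=9
i=7 t=12 v=9: → [12,15); WM=11
i=8 t=6 v=8: DROP (t<11-2); WM=11
i=9 t=11 v=1: → [9,12); WM=11
i=10 t=13 v=6: → [12,15); WM=12; [9,12) fires=2
i=11 t=13 v=7: → [12,15); WM=12
i=12 t=15 v=6: → [15,18); WM=14
i=13 t=18 v=6: → [18,21); WM=17; [12,15) fires=3
i=14 t=14 v=1: DROP (t<17-2); WM=17
i=15 t=4 v=9: DROP (t<17-2); WM=17
i=16 t=18 v=7: → [18,21); WM=17

6 8 14 15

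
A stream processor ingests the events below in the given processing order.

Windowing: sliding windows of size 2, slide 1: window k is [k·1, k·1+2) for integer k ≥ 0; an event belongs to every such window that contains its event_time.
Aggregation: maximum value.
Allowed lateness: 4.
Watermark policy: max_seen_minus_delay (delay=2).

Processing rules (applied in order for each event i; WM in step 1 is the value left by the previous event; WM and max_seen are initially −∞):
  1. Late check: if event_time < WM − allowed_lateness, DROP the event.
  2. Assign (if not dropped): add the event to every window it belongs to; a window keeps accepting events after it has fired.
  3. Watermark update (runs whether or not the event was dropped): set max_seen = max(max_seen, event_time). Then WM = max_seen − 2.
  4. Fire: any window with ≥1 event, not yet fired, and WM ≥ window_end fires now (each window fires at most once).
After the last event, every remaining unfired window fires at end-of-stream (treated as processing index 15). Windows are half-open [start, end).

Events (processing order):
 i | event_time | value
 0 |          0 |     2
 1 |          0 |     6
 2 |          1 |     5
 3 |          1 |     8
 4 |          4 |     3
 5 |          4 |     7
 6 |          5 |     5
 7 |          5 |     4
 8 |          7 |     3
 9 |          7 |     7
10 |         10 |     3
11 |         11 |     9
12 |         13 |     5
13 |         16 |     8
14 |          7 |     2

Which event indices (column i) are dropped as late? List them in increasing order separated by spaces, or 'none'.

14

i=0 t=0 v=2: → [0,2); WM=-2
i=1 t=0 v=6: → [0,2); WM=-2
i=2 t=1 v=5: → [1,3),[0,2); WM=-1
i=3 t=1 v=8: → [1,3),[0,2); WM=-1
i=4 t=4 v=3: → [4,6),[3,5); WM=2; [0,2) fires=8
i=5 t=4 v=7: → [4,6),[3,5); WM=2
i=6 t=5 v=5: → [5,7),[4,6); WM=3; [1,3) fires=8
i=7 t=5 v=4: → [5,7),[4,6); WM=3
i=8 t=7 v=3: → [7,9),[6,8); WM=5; [3,5) fires=7
i=9 t=7 v=7: → [7,9),[6,8); WM=5
i=10 t=10 v=3: → [10,12),[9,11); WM=8; [4,6) fires=7 [5,7) fires=5 [6,8) fires=7
i=11 t=11 v=9: → [11,13),[10,12); WM=9; [7,9) fires=7
i=12 t=13 v=5: → [13,15),[12,14); WM=11; [9,11) fires=3
i=13 t=16 v=8: → [16,18),[15,17); WM=14; [10,12) fires=9 [11,13) fires=9 [12,14) fires=5
i=14 t=7 v=2: DROP (t<14-4); WM=14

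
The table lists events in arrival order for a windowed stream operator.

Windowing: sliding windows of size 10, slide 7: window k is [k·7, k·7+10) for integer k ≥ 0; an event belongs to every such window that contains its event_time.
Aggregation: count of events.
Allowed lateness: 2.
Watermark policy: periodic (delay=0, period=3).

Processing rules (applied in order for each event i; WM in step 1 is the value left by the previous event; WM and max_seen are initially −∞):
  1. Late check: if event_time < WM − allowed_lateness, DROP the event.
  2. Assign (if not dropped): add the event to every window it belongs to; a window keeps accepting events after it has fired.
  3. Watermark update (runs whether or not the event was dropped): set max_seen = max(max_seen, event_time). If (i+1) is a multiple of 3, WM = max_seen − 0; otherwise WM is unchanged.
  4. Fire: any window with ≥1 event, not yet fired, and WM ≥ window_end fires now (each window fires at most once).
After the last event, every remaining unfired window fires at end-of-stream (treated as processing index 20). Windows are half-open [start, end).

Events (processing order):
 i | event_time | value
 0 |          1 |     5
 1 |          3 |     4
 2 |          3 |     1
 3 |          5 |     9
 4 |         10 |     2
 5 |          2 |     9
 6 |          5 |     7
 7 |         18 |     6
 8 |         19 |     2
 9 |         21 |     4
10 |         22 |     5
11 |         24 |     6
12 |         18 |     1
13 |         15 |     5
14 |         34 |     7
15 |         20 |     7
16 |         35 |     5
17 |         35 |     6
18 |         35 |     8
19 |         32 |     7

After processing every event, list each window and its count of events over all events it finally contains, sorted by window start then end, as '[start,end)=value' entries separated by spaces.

i=0 t=1 v=5: → [0,10); WM=−∞
i=1 t=3 v=4: → [0,10); WM=−∞
i=2 t=3 v=1: → [0,10); WM=3
i=3 t=5 v=9: → [0,10); WM=3
i=4 t=10 v=2: → [7,17); WM=3
i=5 t=2 v=9: → [0,10); WM=10; [0,10) fires=5
i=6 t=5 v=7: DROP (t<10-2); WM=10
i=7 t=18 v=6: → [14,24); WM=10
i=8 t=19 v=2: → [14,24); WM=19; [7,17) fires=1
i=9 t=21 v=4: → [21,31),[14,24); WM=19
i=10 t=22 v=5: → [21,31),[14,24); WM=19
i=11 t=24 v=6: → [21,31); WM=24; [14,24) fires=4
i=12 t=18 v=1: DROP (t<24-2); WM=24
i=13 t=15 v=5: DROP (t<24-2); WM=24
i=14 t=34 v=7: → [28,38); WM=34; [21,31) fires=3
i=15 t=20 v=7: DROP (t<34-2); WM=34
i=16 t=35 v=5: → [35,45),[28,38); WM=34
i=17 t=35 v=6: → [35,45),[28,38); WM=35
i=18 t=35 v=8: → [35,45),[28,38); WM=35
i=19 t=32 v=7: DROP (t<35-2); WM=35

[0,10)=5 [7,17)=1 [14,24)=4 [21,31)=3 [28,38)=4 [35,45)=3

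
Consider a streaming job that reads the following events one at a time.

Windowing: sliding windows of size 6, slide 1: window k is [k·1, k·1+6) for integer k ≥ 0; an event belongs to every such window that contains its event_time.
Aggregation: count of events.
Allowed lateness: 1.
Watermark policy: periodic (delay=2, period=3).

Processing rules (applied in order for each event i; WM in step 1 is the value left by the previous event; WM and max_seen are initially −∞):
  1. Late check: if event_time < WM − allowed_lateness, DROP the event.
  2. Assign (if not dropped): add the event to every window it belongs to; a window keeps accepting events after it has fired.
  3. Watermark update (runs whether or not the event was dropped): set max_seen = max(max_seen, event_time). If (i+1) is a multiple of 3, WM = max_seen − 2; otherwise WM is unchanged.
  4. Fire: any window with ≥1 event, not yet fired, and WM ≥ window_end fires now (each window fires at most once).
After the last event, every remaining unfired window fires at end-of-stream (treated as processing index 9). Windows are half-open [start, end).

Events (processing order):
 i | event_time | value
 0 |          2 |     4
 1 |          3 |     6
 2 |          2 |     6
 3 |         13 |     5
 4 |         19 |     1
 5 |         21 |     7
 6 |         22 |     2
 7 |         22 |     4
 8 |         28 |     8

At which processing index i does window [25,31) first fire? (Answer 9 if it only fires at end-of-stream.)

9

i=0 t=2 v=4: → [2,8),[1,7),[0,6); WM=−∞
i=1 t=3 v=6: → [3,9),[2,8),[1,7),[0,6); WM=−∞
i=2 t=2 v=6: → [2,8),[1,7),[0,6); WM=1
i=3 t=13 v=5: → [13,19),[12,18),[11,17),[10,16),[9,15),[8,14); WM=1
i=4 t=19 v=1: → [19,25),[18,24),[17,23),[16,22),[15,21),[14,20); WM=1
i=5 t=21 v=7: → [21,27),[20,26),[19,25),[18,24),[17,23),[16,22); WM=19; [0,6) fires=3 [1,7) fires=3 [2,8) fires=3 [3,9) fires=1 [8,14) fires=1 [9,15) fires=1 [10,16) fires=1 [11,17) fires=1 [12,18) fires=1 [13,19) fires=1
i=6 t=22 v=2: → [22,28),[21,27),[20,26),[19,25),[18,24),[17,23); WM=19
i=7 t=22 v=4: → [22,28),[21,27),[20,26),[19,25),[18,24),[17,23); WM=19
i=8 t=28 v=8: → [28,34),[27,33),[26,32),[25,31),[24,30),[23,29); WM=26; [14,20) fires=1 [15,21) fires=1 [16,22) fires=2 [17,23) fires=4 [18,24) fires=4 [19,25) fires=4 [20,26) fires=3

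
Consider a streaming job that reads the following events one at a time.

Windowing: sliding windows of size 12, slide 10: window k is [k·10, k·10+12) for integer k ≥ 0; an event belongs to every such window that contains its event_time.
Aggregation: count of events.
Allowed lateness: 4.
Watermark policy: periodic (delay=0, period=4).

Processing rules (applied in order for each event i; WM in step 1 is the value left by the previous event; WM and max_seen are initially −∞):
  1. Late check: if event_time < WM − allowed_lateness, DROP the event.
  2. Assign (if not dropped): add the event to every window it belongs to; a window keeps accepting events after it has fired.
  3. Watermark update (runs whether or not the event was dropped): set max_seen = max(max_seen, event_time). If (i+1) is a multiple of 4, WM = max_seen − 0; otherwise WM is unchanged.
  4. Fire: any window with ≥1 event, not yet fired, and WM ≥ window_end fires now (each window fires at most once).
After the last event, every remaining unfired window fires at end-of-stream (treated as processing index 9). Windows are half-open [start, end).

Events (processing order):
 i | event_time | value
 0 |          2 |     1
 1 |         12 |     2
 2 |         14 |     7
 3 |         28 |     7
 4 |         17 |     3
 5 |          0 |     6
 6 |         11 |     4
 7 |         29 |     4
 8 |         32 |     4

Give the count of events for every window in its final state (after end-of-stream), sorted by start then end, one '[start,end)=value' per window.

[0,12)=1 [10,22)=2 [20,32)=2 [30,42)=1

i=0 t=2 v=1: → [0,12); WM=−∞
i=1 t=12 v=2: → [10,22); WM=−∞
i=2 t=14 v=7: → [10,22); WM=−∞
i=3 t=28 v=7: → [20,32); WM=28; [0,12) fires=1 [10,22) fires=2
i=4 t=17 v=3: DROP (t<28-4); WM=28
i=5 t=0 v=6: DROP (t<28-4); WM=28
i=6 t=11 v=4: DROP (t<28-4); WM=28
i=7 t=29 v=4: → [20,32); WM=29
i=8 t=32 v=4: → [30,42); WM=29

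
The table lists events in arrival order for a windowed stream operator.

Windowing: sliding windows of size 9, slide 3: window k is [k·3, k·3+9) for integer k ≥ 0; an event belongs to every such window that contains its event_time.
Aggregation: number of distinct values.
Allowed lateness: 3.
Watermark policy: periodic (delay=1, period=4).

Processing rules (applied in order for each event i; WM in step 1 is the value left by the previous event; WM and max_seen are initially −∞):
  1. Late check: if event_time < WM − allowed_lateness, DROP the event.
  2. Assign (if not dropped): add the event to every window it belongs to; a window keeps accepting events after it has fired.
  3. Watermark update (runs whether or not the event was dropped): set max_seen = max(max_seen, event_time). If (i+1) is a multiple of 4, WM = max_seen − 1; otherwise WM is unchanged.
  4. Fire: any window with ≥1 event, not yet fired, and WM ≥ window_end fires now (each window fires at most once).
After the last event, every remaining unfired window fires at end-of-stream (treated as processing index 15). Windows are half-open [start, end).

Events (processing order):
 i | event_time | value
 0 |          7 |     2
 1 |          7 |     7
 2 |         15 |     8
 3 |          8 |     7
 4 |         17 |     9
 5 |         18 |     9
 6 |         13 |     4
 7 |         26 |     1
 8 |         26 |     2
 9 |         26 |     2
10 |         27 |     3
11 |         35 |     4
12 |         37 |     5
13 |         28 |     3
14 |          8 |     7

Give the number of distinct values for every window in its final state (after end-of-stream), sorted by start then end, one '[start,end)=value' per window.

[0,9)=2 [3,12)=2 [6,15)=3 [9,18)=3 [12,21)=3 [15,24)=2 [18,27)=3 [21,30)=3 [24,33)=3 [27,36)=2 [30,39)=2 [33,42)=2 [36,45)=1

i=0 t=7 v=2: → [6,15),[3,12),[0,9); WM=−∞
i=1 t=7 v=7: → [6,15),[3,12),[0,9); WM=−∞
i=2 t=15 v=8: → [15,24),[12,21),[9,18); WM=−∞
i=3 t=8 v=7: → [6,15),[3,12),[0,9); WM=14; [0,9) fires=2 [3,12) fires=2
i=4 t=17 v=9: → [15,24),[12,21),[9,18); WM=14
i=5 t=18 v=9: → [18,27),[15,24),[12,21); WM=14
i=6 t=13 v=4: → [12,21),[9,18),[6,15); WM=14
i=7 t=26 v=1: → [24,33),[21,30),[18,27); WM=25; [6,15) fires=3 [9,18) fires=3 [12,21) fires=3 [15,24) fires=2
i=8 t=26 v=2: → [24,33),[21,30),[18,27); WM=25
i=9 t=26 v=2: → [24,33),[21,30),[18,27); WM=25
i=10 t=27 v=3: → [27,36),[24,33),[21,30); WM=25
i=11 t=35 v=4: → [33,42),[30,39),[27,36); WM=34; [18,27) fires=3 [21,30) fires=3 [24,33) fires=3
i=12 t=37 v=5: → [36,45),[33,42),[30,39); WM=34
i=13 t=28 v=3: DROP (t<34-3); WM=34
i=14 t=8 v=7: DROP (t<34-3); WM=34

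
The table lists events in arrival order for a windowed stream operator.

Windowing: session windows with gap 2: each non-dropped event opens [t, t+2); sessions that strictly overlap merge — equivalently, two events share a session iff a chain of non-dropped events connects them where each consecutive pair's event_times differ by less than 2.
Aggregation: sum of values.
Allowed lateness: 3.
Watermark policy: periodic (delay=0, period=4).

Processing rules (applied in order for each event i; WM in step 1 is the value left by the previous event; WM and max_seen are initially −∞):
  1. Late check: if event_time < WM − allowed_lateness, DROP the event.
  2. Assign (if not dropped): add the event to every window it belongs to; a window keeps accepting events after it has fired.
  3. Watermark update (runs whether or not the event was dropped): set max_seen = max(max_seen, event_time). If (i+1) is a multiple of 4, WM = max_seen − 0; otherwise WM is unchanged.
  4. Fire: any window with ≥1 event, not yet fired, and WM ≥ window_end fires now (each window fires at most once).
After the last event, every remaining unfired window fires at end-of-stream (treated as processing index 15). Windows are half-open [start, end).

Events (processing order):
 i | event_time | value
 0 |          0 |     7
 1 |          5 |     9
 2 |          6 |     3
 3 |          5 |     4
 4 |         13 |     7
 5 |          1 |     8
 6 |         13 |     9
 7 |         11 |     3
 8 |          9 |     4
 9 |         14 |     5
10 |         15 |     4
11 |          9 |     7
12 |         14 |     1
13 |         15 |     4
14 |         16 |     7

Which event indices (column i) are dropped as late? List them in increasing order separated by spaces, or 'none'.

i=0 t=0 v=7: → [0,2); WM=−∞
i=1 t=5 v=9: → [5,7); WM=−∞
i=2 t=6 v=3: → [5,8); WM=−∞
i=3 t=5 v=4: → [5,8); WM=6
i=4 t=13 v=7: → [13,15); WM=6
i=5 t=1 v=8: DROP (t<6-3); WM=6
i=6 t=13 v=9: → [13,15); WM=6
i=7 t=11 v=3: → [11,13); WM=13
i=8 t=9 v=4: DROP (t<13-3); WM=13
i=9 t=14 v=5: → [13,16); WM=13
i=10 t=15 v=4: → [13,17); WM=13
i=11 t=9 v=7: DROP (t<13-3); WM=15
i=12 t=14 v=1: → [13,17); WM=15
i=13 t=15 v=4: → [13,17); WM=15
i=14 t=16 v=7: → [13,18); WM=15

5 8 11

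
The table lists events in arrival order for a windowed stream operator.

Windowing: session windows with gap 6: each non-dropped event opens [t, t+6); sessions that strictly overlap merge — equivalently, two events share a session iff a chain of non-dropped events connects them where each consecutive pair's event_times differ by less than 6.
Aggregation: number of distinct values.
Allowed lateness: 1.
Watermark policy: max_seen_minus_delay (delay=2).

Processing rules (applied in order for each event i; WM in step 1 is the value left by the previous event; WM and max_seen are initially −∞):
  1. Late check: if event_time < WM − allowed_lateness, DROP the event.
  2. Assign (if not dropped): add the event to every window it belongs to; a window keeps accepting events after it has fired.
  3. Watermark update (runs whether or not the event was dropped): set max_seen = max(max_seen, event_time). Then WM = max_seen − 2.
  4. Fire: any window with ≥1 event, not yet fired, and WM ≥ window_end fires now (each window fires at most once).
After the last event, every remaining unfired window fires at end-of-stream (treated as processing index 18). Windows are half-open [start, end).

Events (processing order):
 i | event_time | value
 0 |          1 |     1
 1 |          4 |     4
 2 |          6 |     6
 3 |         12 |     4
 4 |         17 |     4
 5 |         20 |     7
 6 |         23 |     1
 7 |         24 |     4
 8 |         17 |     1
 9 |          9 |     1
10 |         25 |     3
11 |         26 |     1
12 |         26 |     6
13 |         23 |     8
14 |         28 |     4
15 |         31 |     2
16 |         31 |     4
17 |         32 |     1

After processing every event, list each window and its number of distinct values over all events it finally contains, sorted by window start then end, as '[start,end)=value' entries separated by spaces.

[1,12)=3 [12,38)=7

i=0 t=1 v=1: → [1,7); WM=-1
i=1 t=4 v=4: → [1,10); WM=2
i=2 t=6 v=6: → [1,12); WM=4
i=3 t=12 v=4: → [12,18); WM=10
i=4 t=17 v=4: → [12,23); WM=15
i=5 t=20 v=7: → [12,26); WM=18
i=6 t=23 v=1: → [12,29); WM=21
i=7 t=24 v=4: → [12,30); WM=22
i=8 t=17 v=1: DROP (t<22-1); WM=22
i=9 t=9 v=1: DROP (t<22-1); WM=22
i=10 t=25 v=3: → [12,31); WM=23
i=11 t=26 v=1: → [12,32); WM=24
i=12 t=26 v=6: → [12,32); WM=24
i=13 t=23 v=8: → [12,32); WM=24
i=14 t=28 v=4: → [12,34); WM=26
i=15 t=31 v=2: → [12,37); WM=29
i=16 t=31 v=4: → [12,37); WM=29
i=17 t=32 v=1: → [12,38); WM=30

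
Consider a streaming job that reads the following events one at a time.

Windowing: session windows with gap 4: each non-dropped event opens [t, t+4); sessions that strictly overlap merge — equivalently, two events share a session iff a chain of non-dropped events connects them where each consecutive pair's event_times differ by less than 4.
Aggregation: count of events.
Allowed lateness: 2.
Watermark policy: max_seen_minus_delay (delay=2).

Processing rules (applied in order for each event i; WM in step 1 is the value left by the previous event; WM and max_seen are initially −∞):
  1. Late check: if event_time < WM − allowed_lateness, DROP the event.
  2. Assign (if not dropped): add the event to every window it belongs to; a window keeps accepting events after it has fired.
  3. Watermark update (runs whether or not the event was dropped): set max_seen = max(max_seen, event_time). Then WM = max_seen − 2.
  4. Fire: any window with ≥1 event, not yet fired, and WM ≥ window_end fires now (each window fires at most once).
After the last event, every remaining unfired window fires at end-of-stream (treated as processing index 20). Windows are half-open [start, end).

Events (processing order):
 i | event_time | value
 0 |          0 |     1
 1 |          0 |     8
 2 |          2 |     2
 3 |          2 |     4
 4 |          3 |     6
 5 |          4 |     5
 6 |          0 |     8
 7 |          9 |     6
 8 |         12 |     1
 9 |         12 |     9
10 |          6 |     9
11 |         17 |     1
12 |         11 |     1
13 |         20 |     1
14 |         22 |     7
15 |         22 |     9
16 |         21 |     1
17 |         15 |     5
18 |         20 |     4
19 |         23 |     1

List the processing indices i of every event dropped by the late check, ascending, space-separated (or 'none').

10 12 17

i=0 t=0 v=1: → [0,4); WM=-2
i=1 t=0 v=8: → [0,4); WM=-2
i=2 t=2 v=2: → [0,6); WM=0
i=3 t=2 v=4: → [0,6); WM=0
i=4 t=3 v=6: → [0,7); WM=1
i=5 t=4 v=5: → [0,8); WM=2
i=6 t=0 v=8: → [0,8); WM=2
i=7 t=9 v=6: → [9,13); WM=7
i=8 t=12 v=1: → [9,16); WM=10
i=9 t=12 v=9: → [9,16); WM=10
i=10 t=6 v=9: DROP (t<10-2); WM=10
i=11 t=17 v=1: → [17,21); WM=15
i=12 t=11 v=1: DROP (t<15-2); WM=15
i=13 t=20 v=1: → [17,24); WM=18
i=14 t=22 v=7: → [17,26); WM=20
i=15 t=22 v=9: → [17,26); WM=20
i=16 t=21 v=1: → [17,26); WM=20
i=17 t=15 v=5: DROP (t<20-2); WM=20
i=18 t=20 v=4: → [17,26); WM=20
i=19 t=23 v=1: → [17,27); WM=21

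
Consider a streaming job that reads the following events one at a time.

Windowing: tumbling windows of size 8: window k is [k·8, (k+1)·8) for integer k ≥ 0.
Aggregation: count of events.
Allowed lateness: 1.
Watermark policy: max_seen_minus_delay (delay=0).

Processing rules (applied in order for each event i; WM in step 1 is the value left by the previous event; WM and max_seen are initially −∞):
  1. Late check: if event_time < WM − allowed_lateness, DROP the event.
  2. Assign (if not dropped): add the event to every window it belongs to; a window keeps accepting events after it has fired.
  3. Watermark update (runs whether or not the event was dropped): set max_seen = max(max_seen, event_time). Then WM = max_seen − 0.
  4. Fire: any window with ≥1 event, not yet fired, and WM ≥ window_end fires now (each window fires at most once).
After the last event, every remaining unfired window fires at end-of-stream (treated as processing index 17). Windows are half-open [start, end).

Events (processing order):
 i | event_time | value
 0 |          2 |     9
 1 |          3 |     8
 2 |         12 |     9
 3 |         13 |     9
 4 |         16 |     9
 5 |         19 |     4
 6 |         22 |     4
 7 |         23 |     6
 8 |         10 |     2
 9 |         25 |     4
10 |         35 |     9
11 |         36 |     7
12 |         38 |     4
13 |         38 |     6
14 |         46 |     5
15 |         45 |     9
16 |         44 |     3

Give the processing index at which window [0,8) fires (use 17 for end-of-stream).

i=0 t=2 v=9: → [0,8); WM=2
i=1 t=3 v=8: → [0,8); WM=3
i=2 t=12 v=9: → [8,16); WM=12; [0,8) fires=2
i=3 t=13 v=9: → [8,16); WM=13
i=4 t=16 v=9: → [16,24); WM=16; [8,16) fires=2
i=5 t=19 v=4: → [16,24); WM=19
i=6 t=22 v=4: → [16,24); WM=22
i=7 t=23 v=6: → [16,24); WM=23
i=8 t=10 v=2: DROP (t<23-1); WM=23
i=9 t=25 v=4: → [24,32); WM=25; [16,24) fires=4
i=10 t=35 v=9: → [32,40); WM=35; [24,32) fires=1
i=11 t=36 v=7: → [32,40); WM=36
i=12 t=38 v=4: → [32,40); WM=38
i=13 t=38 v=6: → [32,40); WM=38
i=14 t=46 v=5: → [40,48); WM=46; [32,40) fires=4
i=15 t=45 v=9: → [40,48); WM=46
i=16 t=44 v=3: DROP (t<46-1); WM=46

2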